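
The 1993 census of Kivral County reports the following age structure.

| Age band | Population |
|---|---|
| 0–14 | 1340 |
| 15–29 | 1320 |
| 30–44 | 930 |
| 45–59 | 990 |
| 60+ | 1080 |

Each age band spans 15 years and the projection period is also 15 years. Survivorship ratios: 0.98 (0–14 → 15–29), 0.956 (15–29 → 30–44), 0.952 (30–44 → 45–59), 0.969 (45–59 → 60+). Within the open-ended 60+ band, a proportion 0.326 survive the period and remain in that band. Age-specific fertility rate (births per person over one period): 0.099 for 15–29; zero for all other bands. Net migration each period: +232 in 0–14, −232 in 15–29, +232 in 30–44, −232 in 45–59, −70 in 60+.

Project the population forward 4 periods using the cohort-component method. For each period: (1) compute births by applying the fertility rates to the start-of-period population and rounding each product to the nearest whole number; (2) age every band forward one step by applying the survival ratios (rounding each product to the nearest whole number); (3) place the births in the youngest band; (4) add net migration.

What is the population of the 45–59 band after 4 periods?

102

(Bands numbered youngest = 1 to oldest = 5.)
[period 1]
Births: 1320 × 0.099 = 131
Band 2: 1340 × 0.98 = 1313
Band 3: 1320 × 0.956 = 1262
Band 4: 930 × 0.952 = 885
Band 5: 990 × 0.969 + 1080 × 0.326 = 959 + 352 = 1311
Net migration: Band 1 + 232 → 363; Band 2 − 232 → 1081; Band 3 + 232 → 1494; Band 4 − 232 → 653; Band 5 − 70 → 1241
→ [363, 1081, 1494, 653, 1241]
[period 2]
Births: 1081 × 0.099 = 107
Band 2: 363 × 0.98 = 356
Band 3: 1081 × 0.956 = 1033
Band 4: 1494 × 0.952 = 1422
Band 5: 653 × 0.969 + 1241 × 0.326 = 633 + 405 = 1038
Net migration: Band 1 + 232 → 339; Band 2 − 232 → 124; Band 3 + 232 → 1265; Band 4 − 232 → 1190; Band 5 − 70 → 968
→ [339, 124, 1265, 1190, 968]
[period 3]
Births: 124 × 0.099 = 12
Band 2: 339 × 0.98 = 332
Band 3: 124 × 0.956 = 119
Band 4: 1265 × 0.952 = 1204
Band 5: 1190 × 0.969 + 968 × 0.326 = 1153 + 316 = 1469
Net migration: Band 1 + 232 → 244; Band 2 − 232 → 100; Band 3 + 232 → 351; Band 4 − 232 → 972; Band 5 − 70 → 1399
→ [244, 100, 351, 972, 1399]
[period 4]
Births: 100 × 0.099 = 10
Band 2: 244 × 0.98 = 239
Band 3: 100 × 0.956 = 96
Band 4: 351 × 0.952 = 334
Band 5: 972 × 0.969 + 1399 × 0.326 = 942 + 456 = 1398
Net migration: Band 1 + 232 → 242; Band 2 − 232 → 7; Band 3 + 232 → 328; Band 4 − 232 → 102; Band 5 − 70 → 1328
→ [242, 7, 328, 102, 1328]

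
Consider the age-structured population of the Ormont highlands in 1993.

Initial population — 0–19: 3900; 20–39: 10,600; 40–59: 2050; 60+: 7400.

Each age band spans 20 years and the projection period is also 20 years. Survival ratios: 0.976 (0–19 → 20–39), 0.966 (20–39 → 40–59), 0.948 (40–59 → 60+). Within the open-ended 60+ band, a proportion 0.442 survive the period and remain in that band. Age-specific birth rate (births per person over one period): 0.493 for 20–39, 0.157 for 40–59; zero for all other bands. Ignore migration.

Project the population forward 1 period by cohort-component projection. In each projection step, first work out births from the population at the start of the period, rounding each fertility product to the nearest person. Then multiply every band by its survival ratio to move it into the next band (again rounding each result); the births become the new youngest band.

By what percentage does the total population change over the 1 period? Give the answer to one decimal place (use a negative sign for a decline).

3.6

After projecting period 1:
Births: 10600 × 0.493 = 5226, 2050 × 0.157 = 322 ⇒ total 5548
20–39: 3900 × 0.976 = 3806
40–59: 10600 × 0.966 = 10240
60+: 2050 × 0.948 + 7400 × 0.442 = 1943 + 3271 = 5214
Population now: 0–19=5548, 20–39=3806, 40–59=10240, 60+=5214
Total: 23950 → 24808; change = 858; percentage change = 3.6%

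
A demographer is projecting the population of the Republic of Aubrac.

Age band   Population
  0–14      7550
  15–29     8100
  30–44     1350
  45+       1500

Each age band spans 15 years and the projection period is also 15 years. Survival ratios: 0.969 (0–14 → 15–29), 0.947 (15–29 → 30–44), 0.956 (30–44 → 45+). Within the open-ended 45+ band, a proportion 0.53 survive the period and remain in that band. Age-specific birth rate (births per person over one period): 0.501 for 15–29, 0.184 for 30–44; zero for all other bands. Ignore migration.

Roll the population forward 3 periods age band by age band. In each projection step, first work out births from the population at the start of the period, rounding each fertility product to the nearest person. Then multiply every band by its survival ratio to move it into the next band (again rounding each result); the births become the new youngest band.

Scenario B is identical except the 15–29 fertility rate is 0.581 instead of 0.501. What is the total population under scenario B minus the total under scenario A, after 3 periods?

1859

(Groups numbered youngest = 1 to oldest = 4.)
— Period 1 —
Births: 8100 × 0.501 = 4058  |  1350 × 0.184 = 248 — total 4306
Group 2: 7550 × 0.969 = 7316
Group 3: 8100 × 0.947 = 7671
Group 4: 1350 × 0.956 + 1500 × 0.53 = 1291 + 795 = 2086
End of period: [4306, 7316, 7671, 2086]
— Period 2 —
Births: 7316 × 0.501 = 3665  |  7671 × 0.184 = 1411 — total 5076
Group 2: 4306 × 0.969 = 4173
Group 3: 7316 × 0.947 = 6928
Group 4: 7671 × 0.956 + 2086 × 0.53 = 7333 + 1106 = 8439
End of period: [5076, 4173, 6928, 8439]
— Period 3 —
Births: 4173 × 0.501 = 2091  |  6928 × 0.184 = 1275 — total 3366
Group 2: 5076 × 0.969 = 4919
Group 3: 4173 × 0.947 = 3952
Group 4: 6928 × 0.956 + 8439 × 0.53 = 6623 + 4473 = 11096
End of period: [3366, 4919, 3952, 11096]
Scenario A total after 3 periods: 23333
Scenario B projection —
— Period 1 —
Births: 8100 × 0.581 = 4706  |  1350 × 0.184 = 248 — total 4954
Group 2: 7550 × 0.969 = 7316
Group 3: 8100 × 0.947 = 7671
Group 4: 1350 × 0.956 + 1500 × 0.53 = 1291 + 795 = 2086
End of period: [4954, 7316, 7671, 2086]
— Period 2 —
Births: 7316 × 0.581 = 4251  |  7671 × 0.184 = 1411 — total 5662
Group 2: 4954 × 0.969 = 4800
Group 3: 7316 × 0.947 = 6928
Group 4: 7671 × 0.956 + 2086 × 0.53 = 7333 + 1106 = 8439
End of period: [5662, 4800, 6928, 8439]
— Period 3 —
Births: 4800 × 0.581 = 2789  |  6928 × 0.184 = 1275 — total 4064
Group 2: 5662 × 0.969 = 5486
Group 3: 4800 × 0.947 = 4546
Group 4: 6928 × 0.956 + 8439 × 0.53 = 6623 + 4473 = 11096
End of period: [4064, 5486, 4546, 11096]
Scenario B total after 3 periods: 25192
Difference B − A = 25192 − 23333 = 1859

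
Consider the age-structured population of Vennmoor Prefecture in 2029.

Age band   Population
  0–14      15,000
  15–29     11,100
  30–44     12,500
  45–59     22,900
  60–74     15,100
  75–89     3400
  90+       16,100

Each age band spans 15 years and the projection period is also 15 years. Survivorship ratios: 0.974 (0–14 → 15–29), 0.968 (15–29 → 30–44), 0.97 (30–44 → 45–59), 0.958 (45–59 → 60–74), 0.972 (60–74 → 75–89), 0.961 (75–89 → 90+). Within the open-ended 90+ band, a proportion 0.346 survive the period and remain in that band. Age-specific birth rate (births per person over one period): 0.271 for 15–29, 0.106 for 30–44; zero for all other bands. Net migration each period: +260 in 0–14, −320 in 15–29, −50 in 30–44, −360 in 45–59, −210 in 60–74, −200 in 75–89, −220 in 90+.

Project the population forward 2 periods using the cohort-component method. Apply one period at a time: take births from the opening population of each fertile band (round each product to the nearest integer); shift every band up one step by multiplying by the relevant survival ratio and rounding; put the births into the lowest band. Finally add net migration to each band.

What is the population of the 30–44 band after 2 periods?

13783

Let band 1 be 0–14 through band 7 = 90+.
Period 1:
Births: 11100 * 0.271 = 3008 ; 12500 * 0.106 = 1325 → total 4333
Band 2: 15000 * 0.974 = 14610
Band 3: 11100 * 0.968 = 10745
Band 4: 12500 * 0.97 = 12125
Band 5: 22900 * 0.958 = 21938
Band 6: 15100 * 0.972 = 14677
Band 7: 3400 * 0.961 + 16100 * 0.346 = 3267 + 5571 = 8838
Net migration: Band 1 + 260 → 4593; Band 2 − 320 → 14290; Band 3 − 50 → 10695; Band 4 − 360 → 11765; Band 5 − 210 → 21728; Band 6 − 200 → 14477; Band 7 − 220 → 8618
Giving 4593 / 14290 / 10695 / 11765 / 21728 / 14477 / 8618.
Period 2:
Births: 14290 * 0.271 = 3873 ; 10695 * 0.106 = 1134 → total 5007
Band 2: 4593 * 0.974 = 4474
Band 3: 14290 * 0.968 = 13833
Band 4: 10695 * 0.97 = 10374
Band 5: 11765 * 0.958 = 11271
Band 6: 21728 * 0.972 = 21120
Band 7: 14477 * 0.961 + 8618 * 0.346 = 13912 + 2982 = 16894
Net migration: Band 1 + 260 → 5267; Band 2 − 320 → 4154; Band 3 − 50 → 13783; Band 4 − 360 → 10014; Band 5 − 210 → 11061; Band 6 − 200 → 20920; Band 7 − 220 → 16674
Giving 5267 / 4154 / 13783 / 10014 / 11061 / 20920 / 16674.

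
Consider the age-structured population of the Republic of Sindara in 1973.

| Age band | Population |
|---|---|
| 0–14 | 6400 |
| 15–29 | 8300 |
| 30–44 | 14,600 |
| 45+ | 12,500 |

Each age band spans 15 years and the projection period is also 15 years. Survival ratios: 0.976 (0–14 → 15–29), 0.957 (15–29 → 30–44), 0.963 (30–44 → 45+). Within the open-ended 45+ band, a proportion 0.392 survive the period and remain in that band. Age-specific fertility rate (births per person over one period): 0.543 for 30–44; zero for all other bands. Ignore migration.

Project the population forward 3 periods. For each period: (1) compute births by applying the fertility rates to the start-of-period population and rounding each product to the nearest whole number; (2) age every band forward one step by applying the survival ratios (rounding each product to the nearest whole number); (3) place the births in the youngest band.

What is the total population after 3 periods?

Call the bands 1 to 4, youngest first.
— Period 1 —
Births: 14600 × 0.543 = 7928
Band 2: 6400 × 0.976 = 6246
Band 3: 8300 × 0.957 = 7943
Band 4: 14600 × 0.963 + 12500 × 0.392 = 14060 + 4900 = 18960
End of period: [7928, 6246, 7943, 18960]
— Period 2 —
Births: 7943 × 0.543 = 4313
Band 2: 7928 × 0.976 = 7738
Band 3: 6246 × 0.957 = 5977
Band 4: 7943 × 0.963 + 18960 × 0.392 = 7649 + 7432 = 15081
End of period: [4313, 7738, 5977, 15081]
— Period 3 —
Births: 5977 × 0.543 = 3246
Band 2: 4313 × 0.976 = 4209
Band 3: 7738 × 0.957 = 7405
Band 4: 5977 × 0.963 + 15081 × 0.392 = 5756 + 5912 = 11668
End of period: [3246, 4209, 7405, 11668]
Total after period 3: 3246 + 4209 + 7405 + 11668 = 26528

26528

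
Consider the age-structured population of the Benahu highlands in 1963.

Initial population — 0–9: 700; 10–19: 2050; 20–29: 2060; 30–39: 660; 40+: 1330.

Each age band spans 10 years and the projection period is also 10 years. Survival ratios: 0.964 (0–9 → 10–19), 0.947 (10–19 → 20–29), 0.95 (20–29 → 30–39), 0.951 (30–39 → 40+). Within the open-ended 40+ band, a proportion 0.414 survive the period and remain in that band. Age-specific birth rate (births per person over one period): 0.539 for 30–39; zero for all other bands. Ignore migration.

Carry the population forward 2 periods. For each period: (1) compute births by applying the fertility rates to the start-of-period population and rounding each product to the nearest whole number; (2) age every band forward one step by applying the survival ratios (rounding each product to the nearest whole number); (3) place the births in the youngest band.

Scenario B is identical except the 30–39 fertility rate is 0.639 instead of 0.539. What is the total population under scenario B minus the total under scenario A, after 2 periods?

260

Call the bands 1 to 5, youngest first.
After projecting period 1:
Births: 660 * 0.539 = 356
Band 2: 700 * 0.964 = 675
Band 3: 2050 * 0.947 = 1941
Band 4: 2060 * 0.95 = 1957
Band 5: 660 * 0.951 + 1330 * 0.414 = 628 + 551 = 1179
→ [356, 675, 1941, 1957, 1179]
After projecting period 2:
Births: 1957 * 0.539 = 1055
Band 2: 356 * 0.964 = 343
Band 3: 675 * 0.947 = 639
Band 4: 1941 * 0.95 = 1844
Band 5: 1957 * 0.951 + 1179 * 0.414 = 1861 + 488 = 2349
→ [1055, 343, 639, 1844, 2349]
Scenario A total after 2 periods: 6230
Scenario B projection —
After projecting period 1:
Births: 660 * 0.639 = 422
Band 2: 700 * 0.964 = 675
Band 3: 2050 * 0.947 = 1941
Band 4: 2060 * 0.95 = 1957
Band 5: 660 * 0.951 + 1330 * 0.414 = 628 + 551 = 1179
→ [422, 675, 1941, 1957, 1179]
After projecting period 2:
Births: 1957 * 0.639 = 1251
Band 2: 422 * 0.964 = 407
Band 3: 675 * 0.947 = 639
Band 4: 1941 * 0.95 = 1844
Band 5: 1957 * 0.951 + 1179 * 0.414 = 1861 + 488 = 2349
→ [1251, 407, 639, 1844, 2349]
Scenario B total after 2 periods: 6490
Difference B − A = 6490 − 6230 = 260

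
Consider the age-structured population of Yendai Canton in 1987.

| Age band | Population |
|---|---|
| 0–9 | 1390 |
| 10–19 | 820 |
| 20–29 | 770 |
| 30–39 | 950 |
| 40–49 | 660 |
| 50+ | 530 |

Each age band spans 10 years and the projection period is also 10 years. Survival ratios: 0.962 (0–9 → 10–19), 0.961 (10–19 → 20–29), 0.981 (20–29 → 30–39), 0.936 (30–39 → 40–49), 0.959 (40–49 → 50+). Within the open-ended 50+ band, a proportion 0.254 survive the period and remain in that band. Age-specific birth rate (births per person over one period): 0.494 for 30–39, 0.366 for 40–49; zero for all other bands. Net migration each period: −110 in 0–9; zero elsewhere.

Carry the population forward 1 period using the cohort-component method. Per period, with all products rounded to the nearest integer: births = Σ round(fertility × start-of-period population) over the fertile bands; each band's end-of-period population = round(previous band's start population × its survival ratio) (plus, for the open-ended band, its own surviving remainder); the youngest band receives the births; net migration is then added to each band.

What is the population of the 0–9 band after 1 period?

[period 1]
Births: 950 × 0.494 = 469, 660 × 0.366 = 242 ⇒ total 711
10–19: 1390 × 0.962 = 1337
20–29: 820 × 0.961 = 788
30–39: 770 × 0.981 = 755
40–49: 950 × 0.936 = 889
50+: 660 × 0.959 + 530 × 0.254 = 633 + 135 = 768
Net migration: 0–9 − 110 → 601
End of period: [601, 1337, 788, 755, 889, 768]

601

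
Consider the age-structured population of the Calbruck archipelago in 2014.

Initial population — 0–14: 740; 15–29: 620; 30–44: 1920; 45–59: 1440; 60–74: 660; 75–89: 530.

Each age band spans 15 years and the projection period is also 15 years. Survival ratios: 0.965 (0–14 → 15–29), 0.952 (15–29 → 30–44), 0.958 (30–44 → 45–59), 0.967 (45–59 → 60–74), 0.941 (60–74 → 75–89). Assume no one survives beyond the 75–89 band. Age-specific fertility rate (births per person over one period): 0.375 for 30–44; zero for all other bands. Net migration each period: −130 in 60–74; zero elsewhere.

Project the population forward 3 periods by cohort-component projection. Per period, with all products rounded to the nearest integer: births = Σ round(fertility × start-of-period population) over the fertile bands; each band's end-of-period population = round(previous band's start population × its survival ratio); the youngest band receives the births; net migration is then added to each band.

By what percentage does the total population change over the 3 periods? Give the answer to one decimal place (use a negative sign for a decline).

Numbering the bands 1..6 from youngest to oldest:
[period 1]
Births: 1920 * 0.375 = 720
Band 2: 740 * 0.965 = 714
Band 3: 620 * 0.952 = 590
Band 4: 1920 * 0.958 = 1839
Band 5: 1440 * 0.967 = 1392
Band 6: 660 * 0.941 = 621
Net migration: Band 5 − 130 → 1262
Population now: 0–14=720, 15–29=714, 30–44=590, 45–59=1839, 60–74=1262, 75–89=621
[period 2]
Births: 590 * 0.375 = 221
Band 2: 720 * 0.965 = 695
Band 3: 714 * 0.952 = 680
Band 4: 590 * 0.958 = 565
Band 5: 1839 * 0.967 = 1778
Band 6: 1262 * 0.941 = 1188
Net migration: Band 5 − 130 → 1648
Population now: 0–14=221, 15–29=695, 30–44=680, 45–59=565, 60–74=1648, 75–89=1188
[period 3]
Births: 680 * 0.375 = 255
Band 2: 221 * 0.965 = 213
Band 3: 695 * 0.952 = 662
Band 4: 680 * 0.958 = 651
Band 5: 565 * 0.967 = 546
Band 6: 1648 * 0.941 = 1551
Net migration: Band 5 − 130 → 416
Population now: 0–14=255, 15–29=213, 30–44=662, 45–59=651, 60–74=416, 75–89=1551
Total: 5910 → 3748; change = -2162; percentage change = -36.6%

-36.6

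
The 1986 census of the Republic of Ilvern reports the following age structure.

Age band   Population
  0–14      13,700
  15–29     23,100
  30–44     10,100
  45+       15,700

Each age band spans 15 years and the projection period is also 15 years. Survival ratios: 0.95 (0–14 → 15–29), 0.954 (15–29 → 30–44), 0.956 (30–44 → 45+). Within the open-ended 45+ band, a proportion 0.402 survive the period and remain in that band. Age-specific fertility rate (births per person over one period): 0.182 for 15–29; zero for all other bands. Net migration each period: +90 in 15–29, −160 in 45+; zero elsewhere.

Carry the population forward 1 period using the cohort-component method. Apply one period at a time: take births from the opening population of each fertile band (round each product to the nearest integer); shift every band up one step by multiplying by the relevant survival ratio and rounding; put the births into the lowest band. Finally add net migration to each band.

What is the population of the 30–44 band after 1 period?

Numbering the bands 1..4 from youngest to oldest:
[period 1]
Births: 23100 × 0.182 = 4204
Band 2: 13700 × 0.95 = 13015
Band 3: 23100 × 0.954 = 22037
Band 4: 10100 × 0.956 + 15700 × 0.402 = 9656 + 6311 = 15967
Net migration: Band 2 + 90 → 13105; Band 4 − 160 → 15807
End of period: [4204, 13105, 22037, 15807]

22037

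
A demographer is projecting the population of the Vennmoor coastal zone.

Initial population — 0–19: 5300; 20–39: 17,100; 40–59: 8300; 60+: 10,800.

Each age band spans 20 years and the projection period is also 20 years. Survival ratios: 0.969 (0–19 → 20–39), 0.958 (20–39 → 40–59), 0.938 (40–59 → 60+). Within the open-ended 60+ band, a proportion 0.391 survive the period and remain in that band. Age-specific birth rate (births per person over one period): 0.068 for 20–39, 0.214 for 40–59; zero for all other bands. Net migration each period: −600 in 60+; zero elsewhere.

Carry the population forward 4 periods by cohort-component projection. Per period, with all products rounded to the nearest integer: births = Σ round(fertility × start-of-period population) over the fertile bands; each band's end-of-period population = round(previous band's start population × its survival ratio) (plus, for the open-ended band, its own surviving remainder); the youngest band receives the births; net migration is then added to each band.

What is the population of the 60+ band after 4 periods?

6468

Period 1.
Births: 17100 * 0.068 = 1163, 8300 * 0.214 = 1776 → 2939
20–39: 5300 * 0.969 = 5136
40–59: 17100 * 0.958 = 16382
60+: 8300 * 0.938 + 10800 * 0.391 = 7785 + 4223 = 12008
Net migration: 60+ − 600 → 11408
Population now: 0–19=2939, 20–39=5136, 40–59=16382, 60+=11408
Period 2.
Births: 5136 * 0.068 = 349, 16382 * 0.214 = 3506 → 3855
20–39: 2939 * 0.969 = 2848
40–59: 5136 * 0.958 = 4920
60+: 16382 * 0.938 + 11408 * 0.391 = 15366 + 4461 = 19827
Net migration: 60+ − 600 → 19227
Population now: 0–19=3855, 20–39=2848, 40–59=4920, 60+=19227
Period 3.
Births: 2848 * 0.068 = 194, 4920 * 0.214 = 1053 → 1247
20–39: 3855 * 0.969 = 3735
40–59: 2848 * 0.958 = 2728
60+: 4920 * 0.938 + 19227 * 0.391 = 4615 + 7518 = 12133
Net migration: 60+ − 600 → 11533
Population now: 0–19=1247, 20–39=3735, 40–59=2728, 60+=11533
Period 4.
Births: 3735 * 0.068 = 254, 2728 * 0.214 = 584 → 838
20–39: 1247 * 0.969 = 1208
40–59: 3735 * 0.958 = 3578
60+: 2728 * 0.938 + 11533 * 0.391 = 2559 + 4509 = 7068
Net migration: 60+ − 600 → 6468
Population now: 0–19=838, 20–39=1208, 40–59=3578, 60+=6468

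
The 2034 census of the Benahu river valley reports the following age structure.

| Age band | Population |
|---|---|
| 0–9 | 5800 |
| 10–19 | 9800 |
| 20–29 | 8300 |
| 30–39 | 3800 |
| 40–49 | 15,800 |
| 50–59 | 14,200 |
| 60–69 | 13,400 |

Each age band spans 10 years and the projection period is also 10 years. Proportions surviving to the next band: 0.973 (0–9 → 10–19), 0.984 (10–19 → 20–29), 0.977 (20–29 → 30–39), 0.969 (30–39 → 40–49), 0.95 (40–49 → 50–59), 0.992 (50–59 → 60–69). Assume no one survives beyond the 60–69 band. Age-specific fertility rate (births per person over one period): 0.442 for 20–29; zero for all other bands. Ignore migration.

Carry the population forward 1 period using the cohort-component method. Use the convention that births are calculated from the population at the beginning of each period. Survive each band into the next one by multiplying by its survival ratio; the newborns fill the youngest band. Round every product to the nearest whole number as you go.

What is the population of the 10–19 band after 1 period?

(Groups numbered youngest = 1 to oldest = 7.)
— Period 1 —
Births: 8300 × 0.442 = 3669
Group 2: 5800 × 0.973 = 5643
Group 3: 9800 × 0.984 = 9643
Group 4: 8300 × 0.977 = 8109
Group 5: 3800 × 0.969 = 3682
Group 6: 15800 × 0.95 = 15010
Group 7: 14200 × 0.992 = 14086
Giving 3669 / 5643 / 9643 / 8109 / 3682 / 15010 / 14086.

5643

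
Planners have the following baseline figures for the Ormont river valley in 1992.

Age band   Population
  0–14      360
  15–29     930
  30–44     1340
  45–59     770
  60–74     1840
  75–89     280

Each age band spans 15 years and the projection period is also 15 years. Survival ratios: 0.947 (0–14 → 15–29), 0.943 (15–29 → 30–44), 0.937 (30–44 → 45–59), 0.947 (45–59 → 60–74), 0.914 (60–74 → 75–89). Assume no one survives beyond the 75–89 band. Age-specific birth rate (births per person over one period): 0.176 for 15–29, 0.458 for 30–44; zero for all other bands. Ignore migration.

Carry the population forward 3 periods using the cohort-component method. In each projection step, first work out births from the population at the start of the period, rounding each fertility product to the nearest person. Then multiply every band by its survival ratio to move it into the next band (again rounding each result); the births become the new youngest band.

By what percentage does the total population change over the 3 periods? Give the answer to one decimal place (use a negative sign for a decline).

-35.2

Numbering the groups 1..6 from youngest to oldest:
After projecting period 1:
Births: 930 * 0.176 = 164 ; 1340 * 0.458 = 614 → total 778
Group 2: 360 * 0.947 = 341
Group 3: 930 * 0.943 = 877
Group 4: 1340 * 0.937 = 1256
Group 5: 770 * 0.947 = 729
Group 6: 1840 * 0.914 = 1682
Population now: 0–14=778, 15–29=341, 30–44=877, 45–59=1256, 60–74=729, 75–89=1682
After projecting period 2:
Births: 341 * 0.176 = 60 ; 877 * 0.458 = 402 → total 462
Group 2: 778 * 0.947 = 737
Group 3: 341 * 0.943 = 322
Group 4: 877 * 0.937 = 822
Group 5: 1256 * 0.947 = 1189
Group 6: 729 * 0.914 = 666
Population now: 0–14=462, 15–29=737, 30–44=322, 45–59=822, 60–74=1189, 75–89=666
After projecting period 3:
Births: 737 * 0.176 = 130 ; 322 * 0.458 = 147 → total 277
Group 2: 462 * 0.947 = 438
Group 3: 737 * 0.943 = 695
Group 4: 322 * 0.937 = 302
Group 5: 822 * 0.947 = 778
Group 6: 1189 * 0.914 = 1087
Population now: 0–14=277, 15–29=438, 30–44=695, 45–59=302, 60–74=778, 75–89=1087
Total: 5520 → 3577; change = -1943; percentage change = -35.2%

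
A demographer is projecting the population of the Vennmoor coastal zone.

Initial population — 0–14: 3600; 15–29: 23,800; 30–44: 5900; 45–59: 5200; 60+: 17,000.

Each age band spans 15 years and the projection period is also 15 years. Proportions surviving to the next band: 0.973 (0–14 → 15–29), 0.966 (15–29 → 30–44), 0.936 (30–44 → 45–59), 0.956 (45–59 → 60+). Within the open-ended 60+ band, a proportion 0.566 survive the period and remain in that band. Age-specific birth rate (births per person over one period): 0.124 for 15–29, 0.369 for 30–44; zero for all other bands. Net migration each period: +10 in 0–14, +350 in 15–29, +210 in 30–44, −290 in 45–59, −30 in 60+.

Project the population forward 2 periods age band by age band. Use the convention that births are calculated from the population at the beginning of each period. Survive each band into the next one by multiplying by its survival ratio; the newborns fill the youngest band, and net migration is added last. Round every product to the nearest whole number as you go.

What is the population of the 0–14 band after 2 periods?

Numbering the groups 1..5 from youngest to oldest:
Period 1.
Births: 23800 * 0.124 = 2951 ; 5900 * 0.369 = 2177 — total 5128
Group 2: 3600 * 0.973 = 3503
Group 3: 23800 * 0.966 = 22991
Group 4: 5900 * 0.936 = 5522
Group 5: 5200 * 0.956 + 17000 * 0.566 = 4971 + 9622 = 14593
Net migration: Group 1 + 10 → 5138; Group 2 + 350 → 3853; Group 3 + 210 → 23201; Group 4 − 290 → 5232; Group 5 − 30 → 14563
Giving 5138 / 3853 / 23201 / 5232 / 14563.
Period 2.
Births: 3853 * 0.124 = 478 ; 23201 * 0.369 = 8561 — total 9039
Group 2: 5138 * 0.973 = 4999
Group 3: 3853 * 0.966 = 3722
Group 4: 23201 * 0.936 = 21716
Group 5: 5232 * 0.956 + 14563 * 0.566 = 5002 + 8243 = 13245
Net migration: Group 1 + 10 → 9049; Group 2 + 350 → 5349; Group 3 + 210 → 3932; Group 4 − 290 → 21426; Group 5 − 30 → 13215
Giving 9049 / 5349 / 3932 / 21426 / 13215.

9049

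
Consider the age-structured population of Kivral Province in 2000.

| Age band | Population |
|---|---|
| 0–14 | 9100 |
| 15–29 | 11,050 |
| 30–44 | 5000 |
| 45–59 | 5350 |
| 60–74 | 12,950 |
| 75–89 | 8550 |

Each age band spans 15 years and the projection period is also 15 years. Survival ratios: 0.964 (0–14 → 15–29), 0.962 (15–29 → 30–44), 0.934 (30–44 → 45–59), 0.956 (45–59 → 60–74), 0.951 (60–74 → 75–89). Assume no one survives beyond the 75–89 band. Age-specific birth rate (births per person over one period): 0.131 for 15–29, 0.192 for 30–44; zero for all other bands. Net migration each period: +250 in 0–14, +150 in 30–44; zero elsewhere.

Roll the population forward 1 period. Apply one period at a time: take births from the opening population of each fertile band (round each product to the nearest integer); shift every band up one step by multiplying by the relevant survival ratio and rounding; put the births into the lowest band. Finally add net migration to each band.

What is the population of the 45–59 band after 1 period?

4670

Call the groups 1 to 6, youngest first.
Period 1.
Births: 11050 * 0.131 = 1448, 5000 * 0.192 = 960 → total 2408
Group 2: 9100 * 0.964 = 8772
Group 3: 11050 * 0.962 = 10630
Group 4: 5000 * 0.934 = 4670
Group 5: 5350 * 0.956 = 5115
Group 6: 12950 * 0.951 = 12315
Net migration: Group 1 + 250 → 2658; Group 3 + 150 → 10780
→ [2658, 8772, 10780, 4670, 5115, 12315]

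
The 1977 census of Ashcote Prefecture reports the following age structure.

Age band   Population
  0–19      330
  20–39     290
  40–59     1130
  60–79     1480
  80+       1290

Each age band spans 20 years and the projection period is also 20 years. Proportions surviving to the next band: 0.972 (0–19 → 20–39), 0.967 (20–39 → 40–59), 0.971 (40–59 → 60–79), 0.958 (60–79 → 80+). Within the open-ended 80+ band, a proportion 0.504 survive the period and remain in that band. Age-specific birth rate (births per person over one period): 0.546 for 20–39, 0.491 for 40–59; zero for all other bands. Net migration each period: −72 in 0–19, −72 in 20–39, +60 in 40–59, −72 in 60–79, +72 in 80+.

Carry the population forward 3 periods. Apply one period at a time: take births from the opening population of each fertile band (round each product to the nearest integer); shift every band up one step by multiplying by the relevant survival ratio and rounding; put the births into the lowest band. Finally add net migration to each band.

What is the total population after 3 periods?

2737

Period 1:
Births: 290 × 0.546 = 158 ; 1130 × 0.491 = 555 — total 713
20–39: 330 × 0.972 = 321
40–59: 290 × 0.967 = 280
60–79: 1130 × 0.971 = 1097
80+: 1480 × 0.958 + 1290 × 0.504 = 1418 + 650 = 2068
Net migration: 0–19 − 72 → 641; 20–39 − 72 → 249; 40–59 + 60 → 340; 60–79 − 72 → 1025; 80+ + 72 → 2140
Population now: 0–19=641, 20–39=249, 40–59=340, 60–79=1025, 80+=2140
Period 2:
Births: 249 × 0.546 = 136 ; 340 × 0.491 = 167 — total 303
20–39: 641 × 0.972 = 623
40–59: 249 × 0.967 = 241
60–79: 340 × 0.971 = 330
80+: 1025 × 0.958 + 2140 × 0.504 = 982 + 1079 = 2061
Net migration: 0–19 − 72 → 231; 20–39 − 72 → 551; 40–59 + 60 → 301; 60–79 − 72 → 258; 80+ + 72 → 2133
Population now: 0–19=231, 20–39=551, 40–59=301, 60–79=258, 80+=2133
Period 3:
Births: 551 × 0.546 = 301 ; 301 × 0.491 = 148 — total 449
20–39: 231 × 0.972 = 225
40–59: 551 × 0.967 = 533
60–79: 301 × 0.971 = 292
80+: 258 × 0.958 + 2133 × 0.504 = 247 + 1075 = 1322
Net migration: 0–19 − 72 → 377; 20–39 − 72 → 153; 40–59 + 60 → 593; 60–79 − 72 → 220; 80+ + 72 → 1394
Population now: 0–19=377, 20–39=153, 40–59=593, 60–79=220, 80+=1394
Total after period 3: 377 + 153 + 593 + 220 + 1394 = 2737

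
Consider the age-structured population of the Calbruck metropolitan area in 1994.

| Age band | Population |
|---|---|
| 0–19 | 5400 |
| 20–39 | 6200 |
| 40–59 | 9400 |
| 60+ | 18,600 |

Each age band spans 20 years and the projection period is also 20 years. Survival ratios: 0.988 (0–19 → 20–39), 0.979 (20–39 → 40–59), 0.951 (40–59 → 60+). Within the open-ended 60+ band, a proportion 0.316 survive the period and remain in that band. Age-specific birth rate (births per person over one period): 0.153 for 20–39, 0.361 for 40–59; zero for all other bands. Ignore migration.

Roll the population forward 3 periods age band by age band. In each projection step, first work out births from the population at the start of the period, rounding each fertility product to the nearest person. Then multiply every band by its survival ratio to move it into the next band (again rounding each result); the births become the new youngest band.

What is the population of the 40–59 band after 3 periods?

After projecting period 1:
Births: 6200 × 0.153 = 949, 9400 × 0.361 = 3393 → 4342
20–39: 5400 × 0.988 = 5335
40–59: 6200 × 0.979 = 6070
60+: 9400 × 0.951 + 18600 × 0.316 = 8939 + 5878 = 14817
Giving 4342 / 5335 / 6070 / 14817.
After projecting period 2:
Births: 5335 × 0.153 = 816, 6070 × 0.361 = 2191 → 3007
20–39: 4342 × 0.988 = 4290
40–59: 5335 × 0.979 = 5223
60+: 6070 × 0.951 + 14817 × 0.316 = 5773 + 4682 = 10455
Giving 3007 / 4290 / 5223 / 10455.
After projecting period 3:
Births: 4290 × 0.153 = 656, 5223 × 0.361 = 1886 → 2542
20–39: 3007 × 0.988 = 2971
40–59: 4290 × 0.979 = 4200
60+: 5223 × 0.951 + 10455 × 0.316 = 4967 + 3304 = 8271
Giving 2542 / 2971 / 4200 / 8271.

4200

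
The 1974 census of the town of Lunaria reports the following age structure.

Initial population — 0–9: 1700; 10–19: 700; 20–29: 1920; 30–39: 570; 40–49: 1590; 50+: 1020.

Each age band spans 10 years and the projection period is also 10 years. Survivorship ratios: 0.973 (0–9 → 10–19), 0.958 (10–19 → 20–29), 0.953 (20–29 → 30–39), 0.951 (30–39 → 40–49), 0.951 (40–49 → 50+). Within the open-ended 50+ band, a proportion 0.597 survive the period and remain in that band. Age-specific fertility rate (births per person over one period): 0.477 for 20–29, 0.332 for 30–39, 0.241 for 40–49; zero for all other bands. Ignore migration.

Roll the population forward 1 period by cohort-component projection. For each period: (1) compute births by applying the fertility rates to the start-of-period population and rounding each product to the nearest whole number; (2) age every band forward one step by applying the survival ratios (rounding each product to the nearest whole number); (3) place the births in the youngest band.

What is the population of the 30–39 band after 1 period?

Period 1.
Births: 1920 × 0.477 = 916  |  570 × 0.332 = 189  |  1590 × 0.241 = 383 → total 1488
10–19: 1700 × 0.973 = 1654
20–29: 700 × 0.958 = 671
30–39: 1920 × 0.953 = 1830
40–49: 570 × 0.951 = 542
50+: 1590 × 0.951 + 1020 × 0.597 = 1512 + 609 = 2121
End of period: [1488, 1654, 671, 1830, 542, 2121]

1830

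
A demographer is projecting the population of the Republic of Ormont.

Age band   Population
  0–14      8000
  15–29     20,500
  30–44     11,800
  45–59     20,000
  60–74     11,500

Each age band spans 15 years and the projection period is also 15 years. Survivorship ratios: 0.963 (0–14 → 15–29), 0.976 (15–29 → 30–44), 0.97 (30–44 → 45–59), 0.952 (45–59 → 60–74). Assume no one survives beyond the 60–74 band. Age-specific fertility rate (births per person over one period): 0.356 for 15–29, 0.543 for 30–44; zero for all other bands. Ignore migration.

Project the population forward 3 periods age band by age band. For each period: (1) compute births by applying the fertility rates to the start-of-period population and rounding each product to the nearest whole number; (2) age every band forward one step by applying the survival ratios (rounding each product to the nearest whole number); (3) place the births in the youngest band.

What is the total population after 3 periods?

60535

— Period 1 —
Births: 20500 × 0.356 = 7298  |  11800 × 0.543 = 6407 ⇒ total 13705
15–29: 8000 × 0.963 = 7704
30–44: 20500 × 0.976 = 20008
45–59: 11800 × 0.97 = 11446
60–74: 20000 × 0.952 = 19040
Population now: 0–14=13705, 15–29=7704, 30–44=20008, 45–59=11446, 60–74=19040
— Period 2 —
Births: 7704 × 0.356 = 2743  |  20008 × 0.543 = 10864 ⇒ total 13607
15–29: 13705 × 0.963 = 13198
30–44: 7704 × 0.976 = 7519
45–59: 20008 × 0.97 = 19408
60–74: 11446 × 0.952 = 10897
Population now: 0–14=13607, 15–29=13198, 30–44=7519, 45–59=19408, 60–74=10897
— Period 3 —
Births: 13198 × 0.356 = 4698  |  7519 × 0.543 = 4083 ⇒ total 8781
15–29: 13607 × 0.963 = 13104
30–44: 13198 × 0.976 = 12881
45–59: 7519 × 0.97 = 7293
60–74: 19408 × 0.952 = 18476
Population now: 0–14=8781, 15–29=13104, 30–44=12881, 45–59=7293, 60–74=18476
Total after period 3: 8781 + 13104 + 12881 + 7293 + 18476 = 60535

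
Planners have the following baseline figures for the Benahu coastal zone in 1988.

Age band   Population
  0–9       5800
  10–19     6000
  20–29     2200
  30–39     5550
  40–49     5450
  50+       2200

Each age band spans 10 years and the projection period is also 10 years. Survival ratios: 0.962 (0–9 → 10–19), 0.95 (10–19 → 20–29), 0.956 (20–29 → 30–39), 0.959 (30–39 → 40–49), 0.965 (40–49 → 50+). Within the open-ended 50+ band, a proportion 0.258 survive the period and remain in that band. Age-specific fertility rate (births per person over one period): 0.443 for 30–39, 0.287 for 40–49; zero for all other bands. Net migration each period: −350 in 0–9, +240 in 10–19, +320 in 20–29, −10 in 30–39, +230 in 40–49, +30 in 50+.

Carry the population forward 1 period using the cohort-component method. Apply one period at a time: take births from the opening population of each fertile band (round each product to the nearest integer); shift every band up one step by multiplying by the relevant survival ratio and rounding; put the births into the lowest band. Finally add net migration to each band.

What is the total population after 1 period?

After projecting period 1:
Births: 5550 * 0.443 = 2459  |  5450 * 0.287 = 1564 — total 4023
10–19: 5800 * 0.962 = 5580
20–29: 6000 * 0.95 = 5700
30–39: 2200 * 0.956 = 2103
40–49: 5550 * 0.959 = 5322
50+: 5450 * 0.965 + 2200 * 0.258 = 5259 + 568 = 5827
Net migration: 0–9 − 350 → 3673; 10–19 + 240 → 5820; 20–29 + 320 → 6020; 30–39 − 10 → 2093; 40–49 + 230 → 5552; 50+ + 30 → 5857
End of period: [3673, 5820, 6020, 2093, 5552, 5857]
Total after period 1: 3673 + 5820 + 6020 + 2093 + 5552 + 5857 = 29015

29015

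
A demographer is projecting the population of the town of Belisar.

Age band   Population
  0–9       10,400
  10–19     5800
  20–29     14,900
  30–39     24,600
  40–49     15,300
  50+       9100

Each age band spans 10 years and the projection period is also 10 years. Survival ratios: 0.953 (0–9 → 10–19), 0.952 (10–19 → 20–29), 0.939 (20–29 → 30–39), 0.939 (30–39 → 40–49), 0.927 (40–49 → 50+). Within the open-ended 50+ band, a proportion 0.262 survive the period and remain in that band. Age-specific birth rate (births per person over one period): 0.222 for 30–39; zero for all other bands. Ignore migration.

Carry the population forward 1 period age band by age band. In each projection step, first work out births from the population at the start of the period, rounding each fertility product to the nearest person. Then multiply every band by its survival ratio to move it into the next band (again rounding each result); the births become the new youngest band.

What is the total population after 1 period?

74551

[period 1]
Births: 24600 × 0.222 = 5461
10–19: 10400 × 0.953 = 9911
20–29: 5800 × 0.952 = 5522
30–39: 14900 × 0.939 = 13991
40–49: 24600 × 0.939 = 23099
50+: 15300 × 0.927 + 9100 × 0.262 = 14183 + 2384 = 16567
Giving 5461 / 9911 / 5522 / 13991 / 23099 / 16567.
Total after period 1: 5461 + 9911 + 5522 + 13991 + 23099 + 16567 = 74551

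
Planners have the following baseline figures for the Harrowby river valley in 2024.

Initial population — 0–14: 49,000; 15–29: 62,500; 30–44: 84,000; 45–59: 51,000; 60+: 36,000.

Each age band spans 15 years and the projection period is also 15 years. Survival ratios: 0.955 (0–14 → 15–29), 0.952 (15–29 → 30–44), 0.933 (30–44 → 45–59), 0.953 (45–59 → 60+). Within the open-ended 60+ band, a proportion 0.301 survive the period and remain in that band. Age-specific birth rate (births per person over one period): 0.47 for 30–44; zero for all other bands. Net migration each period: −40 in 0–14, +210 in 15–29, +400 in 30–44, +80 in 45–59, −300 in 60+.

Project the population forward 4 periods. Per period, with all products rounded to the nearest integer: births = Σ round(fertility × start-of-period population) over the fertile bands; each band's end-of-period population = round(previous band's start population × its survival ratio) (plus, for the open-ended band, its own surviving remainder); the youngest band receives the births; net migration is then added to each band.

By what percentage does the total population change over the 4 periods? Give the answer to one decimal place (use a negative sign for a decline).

-42.6

[period 1]
Births: 84000 × 0.47 = 39480
15–29: 49000 × 0.955 = 46795
30–44: 62500 × 0.952 = 59500
45–59: 84000 × 0.933 = 78372
60+: 51000 × 0.953 + 36000 × 0.301 = 48603 + 10836 = 59439
Net migration: 0–14 − 40 → 39440; 15–29 + 210 → 47005; 30–44 + 400 → 59900; 45–59 + 80 → 78452; 60+ − 300 → 59139
→ [39440, 47005, 59900, 78452, 59139]
[period 2]
Births: 59900 × 0.47 = 28153
15–29: 39440 × 0.955 = 37665
30–44: 47005 × 0.952 = 44749
45–59: 59900 × 0.933 = 55887
60+: 78452 × 0.953 + 59139 × 0.301 = 74765 + 17801 = 92566
Net migration: 0–14 − 40 → 28113; 15–29 + 210 → 37875; 30–44 + 400 → 45149; 45–59 + 80 → 55967; 60+ − 300 → 92266
→ [28113, 37875, 45149, 55967, 92266]
[period 3]
Births: 45149 × 0.47 = 21220
15–29: 28113 × 0.955 = 26848
30–44: 37875 × 0.952 = 36057
45–59: 45149 × 0.933 = 42124
60+: 55967 × 0.953 + 92266 × 0.301 = 53337 + 27772 = 81109
Net migration: 0–14 − 40 → 21180; 15–29 + 210 → 27058; 30–44 + 400 → 36457; 45–59 + 80 → 42204; 60+ − 300 → 80809
→ [21180, 27058, 36457, 42204, 80809]
[period 4]
Births: 36457 × 0.47 = 17135
15–29: 21180 × 0.955 = 20227
30–44: 27058 × 0.952 = 25759
45–59: 36457 × 0.933 = 34014
60+: 42204 × 0.953 + 80809 × 0.301 = 40220 + 24324 = 64544
Net migration: 0–14 − 40 → 17095; 15–29 + 210 → 20437; 30–44 + 400 → 26159; 45–59 + 80 → 34094; 60+ − 300 → 64244
→ [17095, 20437, 26159, 34094, 64244]
Total: 282500 → 162029; change = -120471; percentage change = -42.6%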